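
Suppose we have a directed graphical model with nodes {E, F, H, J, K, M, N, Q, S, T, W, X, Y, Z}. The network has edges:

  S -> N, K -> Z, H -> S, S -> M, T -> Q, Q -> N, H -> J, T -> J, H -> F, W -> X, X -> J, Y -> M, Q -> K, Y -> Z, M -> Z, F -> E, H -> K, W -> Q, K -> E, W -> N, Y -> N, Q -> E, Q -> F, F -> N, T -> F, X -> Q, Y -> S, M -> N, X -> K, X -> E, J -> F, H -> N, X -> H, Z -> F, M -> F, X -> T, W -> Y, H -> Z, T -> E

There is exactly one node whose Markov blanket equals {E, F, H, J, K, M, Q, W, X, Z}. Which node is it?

T

The target node must have every member of {E, F, H, J, K, M, Q, W, X, Z} as a parent, child, or co-parent, and no others.
Parents of T: X; children: E, F, J, Q; co-parents: F, H, J, K, M, Q, W, X, Z.
These exactly cover the given set, so the node is T.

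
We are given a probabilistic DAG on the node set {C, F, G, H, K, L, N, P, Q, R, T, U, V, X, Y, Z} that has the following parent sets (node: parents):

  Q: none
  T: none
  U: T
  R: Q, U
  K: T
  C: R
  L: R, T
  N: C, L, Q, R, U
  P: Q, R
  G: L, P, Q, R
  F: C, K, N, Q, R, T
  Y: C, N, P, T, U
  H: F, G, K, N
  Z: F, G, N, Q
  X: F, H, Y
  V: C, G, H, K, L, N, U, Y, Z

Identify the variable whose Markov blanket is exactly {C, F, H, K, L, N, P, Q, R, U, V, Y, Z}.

The target node must have every member of {C, F, H, K, L, N, P, Q, R, U, V, Y, Z} as a parent, child, or co-parent, and no others.
Parents of G: L, P, Q, R; children: H, V, Z; co-parents: C, F, H, K, L, N, Q, U, Y, Z.
These exactly cover the given set, so the node is G.

G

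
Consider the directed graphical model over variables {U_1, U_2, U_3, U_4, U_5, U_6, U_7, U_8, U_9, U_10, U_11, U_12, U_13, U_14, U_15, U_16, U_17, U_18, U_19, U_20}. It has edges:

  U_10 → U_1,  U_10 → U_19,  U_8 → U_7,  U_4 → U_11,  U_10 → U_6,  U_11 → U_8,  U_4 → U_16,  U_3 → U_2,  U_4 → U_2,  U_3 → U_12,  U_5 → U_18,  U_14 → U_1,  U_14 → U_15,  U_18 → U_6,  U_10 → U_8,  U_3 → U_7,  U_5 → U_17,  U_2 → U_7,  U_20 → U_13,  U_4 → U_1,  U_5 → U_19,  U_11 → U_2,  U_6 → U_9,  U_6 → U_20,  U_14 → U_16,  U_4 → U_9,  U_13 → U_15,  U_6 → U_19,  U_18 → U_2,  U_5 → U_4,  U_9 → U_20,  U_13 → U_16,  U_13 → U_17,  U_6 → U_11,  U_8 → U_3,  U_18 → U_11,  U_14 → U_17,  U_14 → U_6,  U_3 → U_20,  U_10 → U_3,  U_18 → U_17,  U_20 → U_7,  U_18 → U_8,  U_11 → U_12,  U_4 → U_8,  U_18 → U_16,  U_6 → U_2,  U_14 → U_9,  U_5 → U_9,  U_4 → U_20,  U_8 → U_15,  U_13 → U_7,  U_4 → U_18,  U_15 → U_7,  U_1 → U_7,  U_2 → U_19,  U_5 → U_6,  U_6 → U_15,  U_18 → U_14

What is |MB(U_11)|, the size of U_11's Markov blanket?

8

Recall MB(v) = parents ∪ children ∪ spouses, where spouses are the other parents of v's children.
U_11's parents: U_4, U_6, U_18.
U_11 has children U_2, U_8, U_12.
Co-parents of U_11 (other parents of its children):
  U_8: U_4, U_10, U_18
  U_2: U_3, U_4, U_6, U_18
  U_12: U_3
MB(U_11) = {U_2, U_3, U_4, U_6, U_8, U_10, U_12, U_18}, which has 8 nodes.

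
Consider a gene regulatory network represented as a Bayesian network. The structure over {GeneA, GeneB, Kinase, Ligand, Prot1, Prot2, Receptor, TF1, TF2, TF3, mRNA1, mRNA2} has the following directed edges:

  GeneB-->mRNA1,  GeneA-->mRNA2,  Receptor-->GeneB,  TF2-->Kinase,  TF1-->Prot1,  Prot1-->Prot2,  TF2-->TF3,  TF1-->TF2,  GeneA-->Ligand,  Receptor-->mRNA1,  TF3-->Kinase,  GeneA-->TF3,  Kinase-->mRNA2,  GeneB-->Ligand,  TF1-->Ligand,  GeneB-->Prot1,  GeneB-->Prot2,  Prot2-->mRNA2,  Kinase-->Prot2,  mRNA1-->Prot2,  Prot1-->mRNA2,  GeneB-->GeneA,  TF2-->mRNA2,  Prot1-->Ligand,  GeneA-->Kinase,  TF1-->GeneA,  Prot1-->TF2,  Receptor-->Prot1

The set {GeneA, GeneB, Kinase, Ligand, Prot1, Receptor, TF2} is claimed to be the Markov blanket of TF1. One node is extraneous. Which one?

Kinase

TF1 has no parents.
TF1 has children GeneA, Ligand, Prot1, TF2.
Co-parents of TF1 (other parents of its children):
  GeneA: GeneB
  Prot1: GeneB, Receptor
  TF2: Prot1
  Ligand: GeneA, GeneB, Prot1
MB(TF1) = {GeneA, GeneB, Ligand, Prot1, Receptor, TF2}.
Kinase is neither a parent, child, nor co-parent of TF1, so it does not belong.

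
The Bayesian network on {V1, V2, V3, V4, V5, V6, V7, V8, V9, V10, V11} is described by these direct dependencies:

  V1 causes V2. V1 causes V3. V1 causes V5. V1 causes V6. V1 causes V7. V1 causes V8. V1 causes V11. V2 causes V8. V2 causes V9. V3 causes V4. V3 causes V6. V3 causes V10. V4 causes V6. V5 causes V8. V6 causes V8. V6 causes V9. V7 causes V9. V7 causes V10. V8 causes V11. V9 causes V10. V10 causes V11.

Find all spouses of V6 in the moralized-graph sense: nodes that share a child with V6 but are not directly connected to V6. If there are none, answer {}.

Children of V6: V8, V9.
  V8 also has parents V1, V2, V5.
  parents(V9) \ {V6} = {V2, V7}.
Excluding nodes already adjacent to V6 (V1, V3, V4, V8, V9), the co-parent-only contribution is {V2, V5, V7}.

{V2, V5, V7}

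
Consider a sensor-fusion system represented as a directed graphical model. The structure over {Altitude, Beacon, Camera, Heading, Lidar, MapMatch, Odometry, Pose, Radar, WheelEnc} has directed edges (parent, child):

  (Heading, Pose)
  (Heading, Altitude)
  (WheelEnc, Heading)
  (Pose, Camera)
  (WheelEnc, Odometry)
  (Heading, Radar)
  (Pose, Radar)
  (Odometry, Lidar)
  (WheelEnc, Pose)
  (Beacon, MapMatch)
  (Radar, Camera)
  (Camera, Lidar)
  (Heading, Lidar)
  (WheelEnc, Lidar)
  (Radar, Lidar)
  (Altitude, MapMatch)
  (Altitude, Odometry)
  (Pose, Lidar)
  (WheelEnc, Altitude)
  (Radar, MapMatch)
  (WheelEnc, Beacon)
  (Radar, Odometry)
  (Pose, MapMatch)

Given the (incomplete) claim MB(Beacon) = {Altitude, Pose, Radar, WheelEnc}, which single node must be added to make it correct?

Parents of Beacon: WheelEnc.
Children of Beacon: MapMatch.
For each child, the remaining parents (spouses of Beacon):
  MapMatch: Altitude, Pose, Radar
MB(Beacon) = {Altitude, MapMatch, Pose, Radar, WheelEnc}.
Comparing with the claimed set, MapMatch is missing.

MapMatch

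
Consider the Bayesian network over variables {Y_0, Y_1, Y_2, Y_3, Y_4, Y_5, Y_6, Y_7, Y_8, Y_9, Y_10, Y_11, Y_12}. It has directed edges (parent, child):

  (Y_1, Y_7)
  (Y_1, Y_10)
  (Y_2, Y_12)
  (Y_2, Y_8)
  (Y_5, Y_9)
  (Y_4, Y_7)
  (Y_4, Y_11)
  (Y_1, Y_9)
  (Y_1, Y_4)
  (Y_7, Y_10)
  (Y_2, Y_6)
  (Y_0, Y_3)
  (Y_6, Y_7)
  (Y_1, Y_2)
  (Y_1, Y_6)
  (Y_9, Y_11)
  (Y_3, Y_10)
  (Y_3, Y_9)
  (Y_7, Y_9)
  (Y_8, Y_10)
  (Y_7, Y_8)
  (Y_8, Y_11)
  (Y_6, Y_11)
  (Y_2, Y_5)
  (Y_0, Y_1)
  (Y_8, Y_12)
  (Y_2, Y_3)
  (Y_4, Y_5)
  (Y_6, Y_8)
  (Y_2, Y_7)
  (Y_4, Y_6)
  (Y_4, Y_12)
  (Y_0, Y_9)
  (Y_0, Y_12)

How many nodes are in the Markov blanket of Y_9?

9

Y_9's children: Y_11.
Y_9's parents: Y_0, Y_1, Y_3, Y_5, Y_7.
Parents of each child, excluding Y_9:
  Y_11 also has parents Y_4, Y_6, Y_8.
MB(Y_9) = {Y_0, Y_1, Y_3, Y_4, Y_5, Y_6, Y_7, Y_8, Y_11}, which has 9 nodes.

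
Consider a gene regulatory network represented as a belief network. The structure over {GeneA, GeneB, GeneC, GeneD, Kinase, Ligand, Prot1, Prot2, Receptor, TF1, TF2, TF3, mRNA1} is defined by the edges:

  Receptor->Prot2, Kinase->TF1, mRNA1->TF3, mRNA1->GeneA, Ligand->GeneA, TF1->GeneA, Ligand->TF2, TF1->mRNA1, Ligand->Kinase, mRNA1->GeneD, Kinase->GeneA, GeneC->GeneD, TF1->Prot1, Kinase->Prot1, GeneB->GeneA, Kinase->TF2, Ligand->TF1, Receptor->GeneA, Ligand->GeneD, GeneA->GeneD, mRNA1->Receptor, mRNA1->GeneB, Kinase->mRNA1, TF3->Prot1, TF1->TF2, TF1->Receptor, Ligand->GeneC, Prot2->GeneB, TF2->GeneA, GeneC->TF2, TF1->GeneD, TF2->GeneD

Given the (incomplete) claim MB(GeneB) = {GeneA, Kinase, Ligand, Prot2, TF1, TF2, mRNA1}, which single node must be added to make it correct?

Receptor

Parents of GeneB: Prot2, mRNA1.
GeneB's children: GeneA.
For each child, the remaining parents (spouses of GeneB):
  GeneA also has parents Kinase, Ligand, Receptor, TF1, TF2, mRNA1.
MB(GeneB) = {GeneA, Kinase, Ligand, Prot2, Receptor, TF1, TF2, mRNA1}.
Comparing with the claimed set, Receptor is missing.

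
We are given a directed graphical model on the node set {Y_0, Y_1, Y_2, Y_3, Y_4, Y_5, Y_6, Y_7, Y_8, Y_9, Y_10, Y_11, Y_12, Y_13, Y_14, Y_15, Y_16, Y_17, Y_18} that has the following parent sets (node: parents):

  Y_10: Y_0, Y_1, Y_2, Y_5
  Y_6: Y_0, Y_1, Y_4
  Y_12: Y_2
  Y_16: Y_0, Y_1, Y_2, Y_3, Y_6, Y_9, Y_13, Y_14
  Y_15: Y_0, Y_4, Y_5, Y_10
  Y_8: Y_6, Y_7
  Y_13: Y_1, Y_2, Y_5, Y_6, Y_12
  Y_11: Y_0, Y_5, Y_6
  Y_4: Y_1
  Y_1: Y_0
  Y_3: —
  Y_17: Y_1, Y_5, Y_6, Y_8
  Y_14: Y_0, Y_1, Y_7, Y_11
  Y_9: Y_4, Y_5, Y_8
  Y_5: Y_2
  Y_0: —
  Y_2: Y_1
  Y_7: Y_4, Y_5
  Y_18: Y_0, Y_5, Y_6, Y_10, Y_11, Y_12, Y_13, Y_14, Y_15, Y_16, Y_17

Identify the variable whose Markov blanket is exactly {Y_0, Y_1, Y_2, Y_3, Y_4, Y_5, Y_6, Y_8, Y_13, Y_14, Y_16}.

Y_9

The target node must have every member of {Y_0, Y_1, Y_2, Y_3, Y_4, Y_5, Y_6, Y_8, Y_13, Y_14, Y_16} as a parent, child, or co-parent, and no others.
Parents of Y_9: Y_4, Y_5, Y_8; children: Y_16; co-parents: Y_0, Y_1, Y_2, Y_3, Y_6, Y_13, Y_14.
These exactly cover the given set, so the node is Y_9.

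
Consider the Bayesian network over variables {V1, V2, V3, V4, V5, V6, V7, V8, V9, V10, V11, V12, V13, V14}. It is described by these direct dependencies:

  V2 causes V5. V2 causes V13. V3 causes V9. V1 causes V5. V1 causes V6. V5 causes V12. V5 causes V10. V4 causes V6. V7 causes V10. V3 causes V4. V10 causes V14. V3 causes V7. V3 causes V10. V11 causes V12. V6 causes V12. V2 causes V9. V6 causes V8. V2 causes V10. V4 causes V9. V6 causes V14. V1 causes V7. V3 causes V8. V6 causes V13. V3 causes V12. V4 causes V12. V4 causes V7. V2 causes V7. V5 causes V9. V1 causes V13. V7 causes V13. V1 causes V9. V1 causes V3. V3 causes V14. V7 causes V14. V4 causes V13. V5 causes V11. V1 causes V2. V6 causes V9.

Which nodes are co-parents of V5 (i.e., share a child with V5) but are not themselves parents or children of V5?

Children of V5: V9, V10, V11, V12.
  V9: V1, V2, V3, V4, V6
  V10: V2, V3, V7
  V11: —
  V12: V3, V4, V6, V11
Excluding nodes already adjacent to V5 (V1, V2, V9, V10, V11, V12), the co-parent-only contribution is {V3, V4, V6, V7}.

{V3, V4, V6, V7}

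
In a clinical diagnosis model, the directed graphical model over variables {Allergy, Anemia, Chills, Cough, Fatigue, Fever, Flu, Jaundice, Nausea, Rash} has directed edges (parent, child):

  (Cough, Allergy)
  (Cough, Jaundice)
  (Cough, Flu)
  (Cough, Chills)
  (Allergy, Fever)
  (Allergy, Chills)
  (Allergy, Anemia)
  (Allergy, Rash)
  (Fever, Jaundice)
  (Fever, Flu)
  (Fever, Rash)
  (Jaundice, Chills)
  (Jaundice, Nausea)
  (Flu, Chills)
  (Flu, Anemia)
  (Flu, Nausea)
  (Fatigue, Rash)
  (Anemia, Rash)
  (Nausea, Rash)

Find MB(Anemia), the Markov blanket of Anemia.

{Allergy, Fatigue, Fever, Flu, Nausea, Rash}

A node's Markov blanket = Pa ∪ Ch ∪ (parents of Ch other than the node itself).
Pa(Anemia) = {Allergy, Flu}.
Children of Anemia: Rash.
Other parents of Anemia's children:
  parents(Rash) \ {Anemia} = {Allergy, Fatigue, Fever, Nausea}.
Taking the union gives {Allergy, Fatigue, Fever, Flu, Nausea, Rash}.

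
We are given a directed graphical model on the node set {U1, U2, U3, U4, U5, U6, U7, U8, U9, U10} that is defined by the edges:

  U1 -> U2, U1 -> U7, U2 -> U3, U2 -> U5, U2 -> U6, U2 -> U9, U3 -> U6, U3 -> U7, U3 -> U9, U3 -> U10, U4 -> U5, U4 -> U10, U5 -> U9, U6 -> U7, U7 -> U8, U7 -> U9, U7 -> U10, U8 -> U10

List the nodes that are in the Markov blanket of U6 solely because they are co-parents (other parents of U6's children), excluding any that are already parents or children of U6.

Children of U6: U7.
  U7: U1, U3
Excluding nodes already adjacent to U6 (U2, U3, U7), the co-parent-only contribution is {U1}.

{U1}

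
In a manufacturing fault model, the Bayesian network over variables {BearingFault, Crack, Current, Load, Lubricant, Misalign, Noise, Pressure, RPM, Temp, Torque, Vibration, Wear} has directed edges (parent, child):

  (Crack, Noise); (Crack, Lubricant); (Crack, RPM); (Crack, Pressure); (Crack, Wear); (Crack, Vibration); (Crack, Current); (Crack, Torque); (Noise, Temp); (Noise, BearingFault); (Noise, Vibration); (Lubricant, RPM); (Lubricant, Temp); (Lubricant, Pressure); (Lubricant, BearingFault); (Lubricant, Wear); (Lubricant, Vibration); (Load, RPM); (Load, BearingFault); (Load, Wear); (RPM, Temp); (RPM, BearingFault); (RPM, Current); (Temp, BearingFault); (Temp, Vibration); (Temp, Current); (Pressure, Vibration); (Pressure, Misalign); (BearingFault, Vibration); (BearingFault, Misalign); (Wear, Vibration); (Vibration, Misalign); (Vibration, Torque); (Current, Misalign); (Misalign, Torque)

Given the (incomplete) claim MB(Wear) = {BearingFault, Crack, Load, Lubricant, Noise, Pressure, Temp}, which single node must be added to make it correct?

Vibration

Children of Wear: Vibration.
Wear's parents: Crack, Load, Lubricant.
Parents of each child, excluding Wear:
  Vibration also has parents BearingFault, Crack, Lubricant, Noise, Pressure, Temp.
MB(Wear) = {BearingFault, Crack, Load, Lubricant, Noise, Pressure, Temp, Vibration}.
Comparing with the claimed set, Vibration is missing.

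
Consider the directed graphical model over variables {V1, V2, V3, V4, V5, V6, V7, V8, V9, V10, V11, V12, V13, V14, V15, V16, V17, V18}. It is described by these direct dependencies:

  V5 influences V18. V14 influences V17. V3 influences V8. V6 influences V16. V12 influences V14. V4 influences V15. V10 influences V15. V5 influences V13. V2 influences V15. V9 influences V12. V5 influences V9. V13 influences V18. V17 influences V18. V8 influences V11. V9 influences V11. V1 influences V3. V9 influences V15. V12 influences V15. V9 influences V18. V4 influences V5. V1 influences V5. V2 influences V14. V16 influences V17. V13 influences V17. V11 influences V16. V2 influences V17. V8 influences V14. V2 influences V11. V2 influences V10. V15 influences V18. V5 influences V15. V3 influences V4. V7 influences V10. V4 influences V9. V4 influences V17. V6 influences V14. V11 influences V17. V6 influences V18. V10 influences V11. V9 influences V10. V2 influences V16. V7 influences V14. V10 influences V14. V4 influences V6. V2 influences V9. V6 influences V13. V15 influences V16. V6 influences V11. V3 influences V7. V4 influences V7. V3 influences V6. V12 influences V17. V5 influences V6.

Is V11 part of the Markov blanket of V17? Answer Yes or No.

Yes

V11 is a parent of V17.
So V11 ∈ MB(V17).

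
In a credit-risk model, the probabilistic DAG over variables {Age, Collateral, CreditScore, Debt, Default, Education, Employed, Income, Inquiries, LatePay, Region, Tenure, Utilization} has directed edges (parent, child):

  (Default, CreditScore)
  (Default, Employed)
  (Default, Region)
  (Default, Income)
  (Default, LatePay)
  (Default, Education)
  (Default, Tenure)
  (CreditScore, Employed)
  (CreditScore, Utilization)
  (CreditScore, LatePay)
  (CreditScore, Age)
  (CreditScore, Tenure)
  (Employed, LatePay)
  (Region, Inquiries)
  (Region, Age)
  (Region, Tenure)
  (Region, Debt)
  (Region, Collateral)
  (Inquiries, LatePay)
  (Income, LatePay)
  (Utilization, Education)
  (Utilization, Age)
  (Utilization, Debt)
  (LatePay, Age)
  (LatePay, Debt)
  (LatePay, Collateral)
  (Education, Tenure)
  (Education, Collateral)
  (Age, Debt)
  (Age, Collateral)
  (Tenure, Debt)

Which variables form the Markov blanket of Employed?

{CreditScore, Default, Income, Inquiries, LatePay}

Employed has child LatePay.
Employed's parents: CreditScore, Default.
Other parents of Employed's children:
  LatePay's other parents are CreditScore, Default, Income, Inquiries.
MB(Employed) = {CreditScore, Default, Income, Inquiries, LatePay}.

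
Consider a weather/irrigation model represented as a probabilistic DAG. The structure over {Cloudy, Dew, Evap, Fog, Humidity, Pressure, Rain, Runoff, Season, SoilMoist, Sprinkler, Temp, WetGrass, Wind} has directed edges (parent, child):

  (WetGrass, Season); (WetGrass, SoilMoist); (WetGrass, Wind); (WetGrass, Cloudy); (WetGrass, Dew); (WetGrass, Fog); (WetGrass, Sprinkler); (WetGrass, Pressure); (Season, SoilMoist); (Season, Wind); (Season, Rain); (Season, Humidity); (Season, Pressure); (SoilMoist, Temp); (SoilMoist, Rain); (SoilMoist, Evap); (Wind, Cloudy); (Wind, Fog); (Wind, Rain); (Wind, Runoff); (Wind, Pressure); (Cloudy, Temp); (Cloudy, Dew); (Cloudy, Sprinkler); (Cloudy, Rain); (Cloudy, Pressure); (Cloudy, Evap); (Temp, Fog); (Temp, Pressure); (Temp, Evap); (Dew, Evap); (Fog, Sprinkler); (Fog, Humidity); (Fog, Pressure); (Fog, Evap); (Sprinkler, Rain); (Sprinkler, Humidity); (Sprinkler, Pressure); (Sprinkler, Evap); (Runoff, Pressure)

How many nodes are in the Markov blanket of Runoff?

The Markov blanket of a node is its parents, its children, and the other parents of its children.
Runoff has child Pressure.
Runoff's parents: Wind.
Other parents of Runoff's children:
  Pressure's other parents are Cloudy, Fog, Season, Sprinkler, Temp, WetGrass, Wind.
MB(Runoff) = {Cloudy, Fog, Pressure, Season, Sprinkler, Temp, WetGrass, Wind}, which has 8 nodes.

8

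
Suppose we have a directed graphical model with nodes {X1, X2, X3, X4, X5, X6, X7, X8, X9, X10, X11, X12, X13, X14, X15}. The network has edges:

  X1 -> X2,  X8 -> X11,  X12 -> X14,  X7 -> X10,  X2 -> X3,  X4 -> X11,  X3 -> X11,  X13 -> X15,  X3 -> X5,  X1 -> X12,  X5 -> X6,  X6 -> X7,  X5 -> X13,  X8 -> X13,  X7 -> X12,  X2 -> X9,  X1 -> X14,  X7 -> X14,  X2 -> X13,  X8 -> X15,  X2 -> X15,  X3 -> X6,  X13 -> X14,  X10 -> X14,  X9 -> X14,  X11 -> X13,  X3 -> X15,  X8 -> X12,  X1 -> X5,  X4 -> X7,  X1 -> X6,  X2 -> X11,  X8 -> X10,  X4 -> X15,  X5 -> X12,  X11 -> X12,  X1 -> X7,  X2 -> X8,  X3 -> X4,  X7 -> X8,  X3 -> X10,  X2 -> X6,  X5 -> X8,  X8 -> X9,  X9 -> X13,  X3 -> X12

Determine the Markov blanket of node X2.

A node's Markov blanket = Pa ∪ Ch ∪ (parents of Ch other than the node itself).
X2 has parent X1.
Ch(X2) = {X3, X6, X8, X9, X11, X13, X15}.
Co-parents of X2 (other parents of its children):
  X3: —
  X6: X1, X3, X5
  X8: X5, X7
  X9: X8
  X11: X3, X4, X8
  X13: X5, X8, X9, X11
  X15: X3, X4, X8, X13
MB(X2) = {X1, X3, X4, X5, X6, X7, X8, X9, X11, X13, X15}.

{X1, X3, X4, X5, X6, X7, X8, X9, X11, X13, X15}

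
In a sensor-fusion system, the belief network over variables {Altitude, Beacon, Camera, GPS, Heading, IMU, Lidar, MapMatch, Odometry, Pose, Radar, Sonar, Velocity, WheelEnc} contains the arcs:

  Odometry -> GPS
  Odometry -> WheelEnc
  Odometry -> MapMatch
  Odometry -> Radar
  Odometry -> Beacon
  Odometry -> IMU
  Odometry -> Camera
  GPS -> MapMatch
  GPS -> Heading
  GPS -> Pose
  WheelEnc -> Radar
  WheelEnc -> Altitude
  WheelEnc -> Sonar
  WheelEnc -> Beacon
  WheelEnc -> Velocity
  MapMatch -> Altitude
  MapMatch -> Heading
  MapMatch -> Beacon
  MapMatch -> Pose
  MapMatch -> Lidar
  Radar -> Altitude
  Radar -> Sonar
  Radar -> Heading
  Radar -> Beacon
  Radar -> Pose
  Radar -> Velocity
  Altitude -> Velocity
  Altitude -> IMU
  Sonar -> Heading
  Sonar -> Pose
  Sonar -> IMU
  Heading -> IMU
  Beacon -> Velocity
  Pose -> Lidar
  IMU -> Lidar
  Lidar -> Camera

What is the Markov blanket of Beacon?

{Altitude, MapMatch, Odometry, Radar, Velocity, WheelEnc}

A node's Markov blanket = Pa ∪ Ch ∪ (parents of Ch other than the node itself).
Pa(Beacon) = {MapMatch, Odometry, Radar, WheelEnc}.
Beacon's children: Velocity.
Co-parents of Beacon (other parents of its children):
  Velocity also has parents Altitude, Radar, WheelEnc.
So the Markov blanket of Beacon is {Altitude, MapMatch, Odometry, Radar, Velocity, WheelEnc}.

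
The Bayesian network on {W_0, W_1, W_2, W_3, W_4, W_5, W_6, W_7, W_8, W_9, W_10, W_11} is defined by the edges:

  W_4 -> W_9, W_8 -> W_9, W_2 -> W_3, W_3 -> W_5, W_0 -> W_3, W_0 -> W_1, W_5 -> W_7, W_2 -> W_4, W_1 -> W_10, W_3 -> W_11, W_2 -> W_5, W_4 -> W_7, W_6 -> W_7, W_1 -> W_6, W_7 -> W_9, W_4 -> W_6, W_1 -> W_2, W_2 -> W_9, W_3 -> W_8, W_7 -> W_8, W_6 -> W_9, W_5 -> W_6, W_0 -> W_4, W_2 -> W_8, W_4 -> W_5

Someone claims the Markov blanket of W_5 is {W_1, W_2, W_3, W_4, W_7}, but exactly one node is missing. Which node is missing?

W_6

The Markov blanket of a node is its parents, its children, and the other parents of its children.
W_5 has parents W_2, W_3, W_4.
W_5's children: W_6, W_7.
Other parents of W_5's children:
  parents(W_6) \ {W_5} = {W_1, W_4}.
  parents(W_7) \ {W_5} = {W_4, W_6}.
MB(W_5) = {W_1, W_2, W_3, W_4, W_6, W_7}.
Comparing with the claimed set, W_6 is missing.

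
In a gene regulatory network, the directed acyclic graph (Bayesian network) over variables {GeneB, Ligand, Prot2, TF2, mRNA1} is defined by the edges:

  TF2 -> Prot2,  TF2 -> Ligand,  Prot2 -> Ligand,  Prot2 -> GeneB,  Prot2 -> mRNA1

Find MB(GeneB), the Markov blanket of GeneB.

GeneB's children: none.
GeneB has parent Prot2.
GeneB has no children, so there are no co-parents.
Taking the union gives {Prot2}.

{Prot2}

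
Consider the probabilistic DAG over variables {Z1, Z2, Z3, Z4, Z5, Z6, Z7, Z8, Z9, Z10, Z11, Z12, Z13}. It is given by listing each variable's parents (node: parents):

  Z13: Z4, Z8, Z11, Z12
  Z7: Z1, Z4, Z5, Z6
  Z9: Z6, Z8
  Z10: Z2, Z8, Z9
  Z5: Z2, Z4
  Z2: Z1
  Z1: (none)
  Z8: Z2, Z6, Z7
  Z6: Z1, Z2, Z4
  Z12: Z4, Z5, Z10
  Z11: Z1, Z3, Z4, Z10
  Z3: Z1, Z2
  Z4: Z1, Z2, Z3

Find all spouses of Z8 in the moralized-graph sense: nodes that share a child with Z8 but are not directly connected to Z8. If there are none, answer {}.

{Z4, Z11, Z12}

Children of Z8: Z9, Z10, Z13.
  Z9's other parent is Z6.
  Z10's other parents are Z2, Z9.
  Z13's other parents are Z4, Z11, Z12.
Excluding nodes already adjacent to Z8 (Z2, Z6, Z7, Z9, Z10, Z13), the co-parent-only contribution is {Z4, Z11, Z12}.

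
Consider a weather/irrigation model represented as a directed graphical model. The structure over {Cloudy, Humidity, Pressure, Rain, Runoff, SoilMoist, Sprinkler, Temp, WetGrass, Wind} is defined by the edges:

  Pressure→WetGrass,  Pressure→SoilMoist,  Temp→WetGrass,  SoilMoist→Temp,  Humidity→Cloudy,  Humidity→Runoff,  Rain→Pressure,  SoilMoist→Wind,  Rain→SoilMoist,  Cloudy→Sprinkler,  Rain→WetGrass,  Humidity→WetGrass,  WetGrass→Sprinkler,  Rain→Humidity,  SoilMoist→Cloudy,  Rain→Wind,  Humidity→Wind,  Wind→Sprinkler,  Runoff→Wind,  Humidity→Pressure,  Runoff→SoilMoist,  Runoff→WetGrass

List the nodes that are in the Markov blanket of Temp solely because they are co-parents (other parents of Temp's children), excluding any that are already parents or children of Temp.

Children of Temp: WetGrass.
  WetGrass: Humidity, Pressure, Rain, Runoff
Excluding nodes already adjacent to Temp (SoilMoist, WetGrass), the co-parent-only contribution is {Humidity, Pressure, Rain, Runoff}.

{Humidity, Pressure, Rain, Runoff}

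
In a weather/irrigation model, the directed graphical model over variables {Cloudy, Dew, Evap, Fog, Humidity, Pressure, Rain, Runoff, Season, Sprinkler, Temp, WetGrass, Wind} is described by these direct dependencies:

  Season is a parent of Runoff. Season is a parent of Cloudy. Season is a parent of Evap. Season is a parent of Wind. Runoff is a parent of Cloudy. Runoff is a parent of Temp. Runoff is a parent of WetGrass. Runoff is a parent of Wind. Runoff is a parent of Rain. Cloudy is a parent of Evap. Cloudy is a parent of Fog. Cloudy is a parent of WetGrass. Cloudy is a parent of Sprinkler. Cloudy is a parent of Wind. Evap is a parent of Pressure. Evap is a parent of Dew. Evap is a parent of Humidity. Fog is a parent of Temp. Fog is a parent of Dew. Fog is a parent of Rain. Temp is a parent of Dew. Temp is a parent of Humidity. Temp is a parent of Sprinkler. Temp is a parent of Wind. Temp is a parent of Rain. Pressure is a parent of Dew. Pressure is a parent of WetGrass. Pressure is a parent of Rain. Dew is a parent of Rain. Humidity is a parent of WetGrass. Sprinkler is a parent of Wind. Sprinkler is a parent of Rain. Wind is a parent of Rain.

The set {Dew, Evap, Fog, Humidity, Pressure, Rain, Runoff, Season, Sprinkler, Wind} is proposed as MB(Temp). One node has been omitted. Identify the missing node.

Temp's children: Dew, Humidity, Rain, Sprinkler, Wind.
Temp's parents: Fog, Runoff.
For each child, the remaining parents (spouses of Temp):
  Dew's other parents are Evap, Fog, Pressure.
  parents(Humidity) \ {Temp} = {Evap}.
  parents(Sprinkler) \ {Temp} = {Cloudy}.
  parents(Wind) \ {Temp} = {Cloudy, Runoff, Season, Sprinkler}.
  parents(Rain) \ {Temp} = {Dew, Fog, Pressure, Runoff, Sprinkler, Wind}.
MB(Temp) = {Cloudy, Dew, Evap, Fog, Humidity, Pressure, Rain, Runoff, Season, Sprinkler, Wind}.
Comparing with the claimed set, Cloudy is missing.

Cloudy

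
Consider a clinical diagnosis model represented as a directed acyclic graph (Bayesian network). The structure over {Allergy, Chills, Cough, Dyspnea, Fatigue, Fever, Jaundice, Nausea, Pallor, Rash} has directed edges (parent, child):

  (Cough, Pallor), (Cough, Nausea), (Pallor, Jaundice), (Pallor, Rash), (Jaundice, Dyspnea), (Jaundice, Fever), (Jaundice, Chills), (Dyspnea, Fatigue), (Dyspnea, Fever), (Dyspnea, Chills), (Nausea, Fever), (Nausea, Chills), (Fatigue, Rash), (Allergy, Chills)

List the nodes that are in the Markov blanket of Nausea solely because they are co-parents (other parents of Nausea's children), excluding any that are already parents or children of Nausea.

Children of Nausea: Chills, Fever.
  parents(Fever) \ {Nausea} = {Dyspnea, Jaundice}.
  Chills's other parents are Allergy, Dyspnea, Jaundice.
Excluding nodes already adjacent to Nausea (Chills, Cough, Fever), the co-parent-only contribution is {Allergy, Dyspnea, Jaundice}.

{Allergy, Dyspnea, Jaundice}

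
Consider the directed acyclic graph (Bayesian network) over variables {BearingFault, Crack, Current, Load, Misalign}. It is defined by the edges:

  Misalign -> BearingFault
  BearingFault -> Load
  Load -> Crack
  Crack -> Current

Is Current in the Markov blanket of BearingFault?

Children of BearingFault: Load.
BearingFault's parents: Misalign.
Co-parents of BearingFault (other parents of its children):
  Load: no additional parents.
MB(BearingFault) = {Load, Misalign}; Current is not in this set.

No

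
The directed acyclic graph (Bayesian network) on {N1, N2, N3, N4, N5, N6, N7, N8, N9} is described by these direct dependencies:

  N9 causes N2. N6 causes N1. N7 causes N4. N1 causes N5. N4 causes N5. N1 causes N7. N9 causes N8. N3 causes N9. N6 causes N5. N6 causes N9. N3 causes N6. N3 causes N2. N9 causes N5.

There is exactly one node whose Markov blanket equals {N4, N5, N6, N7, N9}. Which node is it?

The target node must have every member of {N4, N5, N6, N7, N9} as a parent, child, or co-parent, and no others.
Parents of N1: N6; children: N5, N7; co-parents: N4, N6, N9.
These exactly cover the given set, so the node is N1.

N1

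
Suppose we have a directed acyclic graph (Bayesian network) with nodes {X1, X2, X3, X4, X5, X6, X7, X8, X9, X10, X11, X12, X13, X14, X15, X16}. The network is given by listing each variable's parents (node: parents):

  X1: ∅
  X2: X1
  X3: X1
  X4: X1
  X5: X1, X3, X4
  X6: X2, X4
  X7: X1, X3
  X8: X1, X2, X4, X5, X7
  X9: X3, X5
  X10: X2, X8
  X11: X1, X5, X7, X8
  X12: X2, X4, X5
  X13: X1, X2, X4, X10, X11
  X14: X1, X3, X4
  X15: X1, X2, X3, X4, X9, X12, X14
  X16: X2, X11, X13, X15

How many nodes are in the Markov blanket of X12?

Recall MB(v) = parents ∪ children ∪ spouses, where spouses are the other parents of v's children.
Pa(X12) = {X2, X4, X5}.
X12's children: X15.
For each child, the remaining parents (spouses of X12):
  X15 also has parents X1, X2, X3, X4, X9, X14.
MB(X12) = {X1, X2, X3, X4, X5, X9, X14, X15}, which has 8 nodes.

8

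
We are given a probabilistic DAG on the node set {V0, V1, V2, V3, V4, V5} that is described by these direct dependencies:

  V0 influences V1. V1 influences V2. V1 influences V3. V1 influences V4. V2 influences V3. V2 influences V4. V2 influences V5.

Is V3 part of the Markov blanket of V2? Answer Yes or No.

V3 is a child of V2.
So V3 ∈ MB(V2).

Yes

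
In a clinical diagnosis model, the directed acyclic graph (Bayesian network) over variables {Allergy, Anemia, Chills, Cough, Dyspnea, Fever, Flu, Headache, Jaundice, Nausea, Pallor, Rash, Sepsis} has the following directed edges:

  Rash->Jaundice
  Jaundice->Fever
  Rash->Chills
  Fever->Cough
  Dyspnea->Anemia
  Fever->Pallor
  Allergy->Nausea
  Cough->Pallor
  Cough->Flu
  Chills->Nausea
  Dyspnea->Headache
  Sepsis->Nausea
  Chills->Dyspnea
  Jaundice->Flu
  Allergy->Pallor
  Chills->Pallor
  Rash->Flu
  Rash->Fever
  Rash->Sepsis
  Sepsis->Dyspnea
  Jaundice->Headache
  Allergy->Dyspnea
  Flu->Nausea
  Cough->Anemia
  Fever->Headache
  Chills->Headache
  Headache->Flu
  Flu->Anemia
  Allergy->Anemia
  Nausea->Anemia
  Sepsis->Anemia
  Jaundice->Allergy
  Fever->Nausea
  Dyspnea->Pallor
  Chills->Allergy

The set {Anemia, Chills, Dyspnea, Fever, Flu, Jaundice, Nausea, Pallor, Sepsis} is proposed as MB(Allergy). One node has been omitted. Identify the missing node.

Cough

Ch(Allergy) = {Anemia, Dyspnea, Nausea, Pallor}.
Pa(Allergy) = {Chills, Jaundice}.
For each child, the remaining parents (spouses of Allergy):
  parents(Dyspnea) \ {Allergy} = {Chills, Sepsis}.
  parents(Pallor) \ {Allergy} = {Chills, Cough, Dyspnea, Fever}.
  Nausea also has parents Chills, Fever, Flu, Sepsis.
  Anemia's other parents are Cough, Dyspnea, Flu, Nausea, Sepsis.
MB(Allergy) = {Anemia, Chills, Cough, Dyspnea, Fever, Flu, Jaundice, Nausea, Pallor, Sepsis}.
Comparing with the claimed set, Cough is missing.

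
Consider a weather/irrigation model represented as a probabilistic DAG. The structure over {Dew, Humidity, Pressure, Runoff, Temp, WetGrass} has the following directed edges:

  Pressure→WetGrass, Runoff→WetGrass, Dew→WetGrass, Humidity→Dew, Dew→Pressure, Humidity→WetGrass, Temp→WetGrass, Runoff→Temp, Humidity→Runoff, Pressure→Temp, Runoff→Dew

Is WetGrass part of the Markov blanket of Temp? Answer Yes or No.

Yes

WetGrass is a child of Temp.
So WetGrass ∈ MB(Temp).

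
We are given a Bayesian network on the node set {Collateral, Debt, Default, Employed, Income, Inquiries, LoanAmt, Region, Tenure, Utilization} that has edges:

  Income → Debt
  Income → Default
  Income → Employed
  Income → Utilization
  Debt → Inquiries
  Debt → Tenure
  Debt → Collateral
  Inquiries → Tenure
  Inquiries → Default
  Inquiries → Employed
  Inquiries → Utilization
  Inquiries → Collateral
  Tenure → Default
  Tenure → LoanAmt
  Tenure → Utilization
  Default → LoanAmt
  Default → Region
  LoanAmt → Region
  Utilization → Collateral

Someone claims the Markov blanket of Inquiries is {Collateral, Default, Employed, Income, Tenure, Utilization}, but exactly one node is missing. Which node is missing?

Recall MB(v) = parents ∪ children ∪ spouses, where spouses are the other parents of v's children.
Inquiries has parent Debt.
Ch(Inquiries) = {Collateral, Default, Employed, Tenure, Utilization}.
Co-parents of Inquiries (other parents of its children):
  Tenure: Debt
  Default: Income, Tenure
  Employed: Income
  Utilization: Income, Tenure
  Collateral: Debt, Utilization
MB(Inquiries) = {Collateral, Debt, Default, Employed, Income, Tenure, Utilization}.
Comparing with the claimed set, Debt is missing.

Debt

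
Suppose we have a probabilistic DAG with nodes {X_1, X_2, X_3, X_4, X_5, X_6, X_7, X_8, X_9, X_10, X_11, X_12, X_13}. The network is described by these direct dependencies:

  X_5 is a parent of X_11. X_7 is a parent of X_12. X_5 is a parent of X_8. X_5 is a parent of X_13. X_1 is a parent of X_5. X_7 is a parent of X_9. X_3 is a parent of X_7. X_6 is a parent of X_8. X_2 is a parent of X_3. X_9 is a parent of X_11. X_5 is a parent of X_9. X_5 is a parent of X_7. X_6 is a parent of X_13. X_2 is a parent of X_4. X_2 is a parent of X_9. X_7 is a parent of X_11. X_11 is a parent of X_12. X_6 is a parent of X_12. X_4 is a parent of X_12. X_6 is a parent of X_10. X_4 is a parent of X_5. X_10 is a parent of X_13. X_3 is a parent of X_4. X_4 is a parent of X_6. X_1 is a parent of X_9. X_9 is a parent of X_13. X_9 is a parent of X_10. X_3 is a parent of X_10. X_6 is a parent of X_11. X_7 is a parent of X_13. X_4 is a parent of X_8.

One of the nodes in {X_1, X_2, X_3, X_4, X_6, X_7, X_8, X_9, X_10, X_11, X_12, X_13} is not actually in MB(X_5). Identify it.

X_12

By definition, MB(X_5) is built from X_5's parents, X_5's children, and the co-parents of X_5.
Pa(X_5) = {X_1, X_4}.
Ch(X_5) = {X_7, X_8, X_9, X_11, X_13}.
For each child, the remaining parents (spouses of X_5):
  X_7 also has parent X_3.
  X_8's other parents are X_4, X_6.
  X_9 also has parents X_1, X_2, X_7.
  X_11 also has parents X_6, X_7, X_9.
  X_13's other parents are X_6, X_7, X_9, X_10.
MB(X_5) = {X_1, X_2, X_3, X_4, X_6, X_7, X_8, X_9, X_10, X_11, X_13}.
X_12 is neither a parent, child, nor co-parent of X_5, so it does not belong.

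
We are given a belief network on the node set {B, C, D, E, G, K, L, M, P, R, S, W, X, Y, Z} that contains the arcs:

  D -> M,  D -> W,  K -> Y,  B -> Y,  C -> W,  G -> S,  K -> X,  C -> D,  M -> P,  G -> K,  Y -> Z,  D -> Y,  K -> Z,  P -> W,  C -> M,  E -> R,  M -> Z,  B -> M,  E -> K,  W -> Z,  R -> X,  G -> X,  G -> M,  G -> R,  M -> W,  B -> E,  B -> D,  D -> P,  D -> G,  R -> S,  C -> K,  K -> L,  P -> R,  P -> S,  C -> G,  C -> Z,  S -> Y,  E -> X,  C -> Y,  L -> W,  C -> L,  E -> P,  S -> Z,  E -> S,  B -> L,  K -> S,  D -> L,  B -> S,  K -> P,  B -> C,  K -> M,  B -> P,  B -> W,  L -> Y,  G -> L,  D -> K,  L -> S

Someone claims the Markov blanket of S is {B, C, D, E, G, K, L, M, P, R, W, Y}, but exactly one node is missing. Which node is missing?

Z

The Markov blanket of a node is its parents, its children, and the other parents of its children.
Ch(S) = {Y, Z}.
Parents of S: B, E, G, K, L, P, R.
Other parents of S's children:
  parents(Y) \ {S} = {B, C, D, K, L}.
  Z's other parents are C, K, M, W, Y.
MB(S) = {B, C, D, E, G, K, L, M, P, R, W, Y, Z}.
Comparing with the claimed set, Z is missing.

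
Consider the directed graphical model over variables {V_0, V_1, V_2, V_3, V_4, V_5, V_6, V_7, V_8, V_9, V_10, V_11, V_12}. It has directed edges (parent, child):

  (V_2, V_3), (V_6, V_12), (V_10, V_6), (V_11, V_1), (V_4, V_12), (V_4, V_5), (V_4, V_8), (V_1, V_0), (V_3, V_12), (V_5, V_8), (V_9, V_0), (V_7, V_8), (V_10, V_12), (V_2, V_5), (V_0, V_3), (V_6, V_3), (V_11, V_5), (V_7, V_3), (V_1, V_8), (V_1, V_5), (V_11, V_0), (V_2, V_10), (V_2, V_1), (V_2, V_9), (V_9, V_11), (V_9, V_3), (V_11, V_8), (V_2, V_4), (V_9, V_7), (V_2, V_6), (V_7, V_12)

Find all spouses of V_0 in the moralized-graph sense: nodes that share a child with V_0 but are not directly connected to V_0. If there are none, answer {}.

{V_2, V_6, V_7}

Children of V_0: V_3.
  V_3's other parents are V_2, V_6, V_7, V_9.
Excluding nodes already adjacent to V_0 (V_1, V_3, V_9, V_11), the co-parent-only contribution is {V_2, V_6, V_7}.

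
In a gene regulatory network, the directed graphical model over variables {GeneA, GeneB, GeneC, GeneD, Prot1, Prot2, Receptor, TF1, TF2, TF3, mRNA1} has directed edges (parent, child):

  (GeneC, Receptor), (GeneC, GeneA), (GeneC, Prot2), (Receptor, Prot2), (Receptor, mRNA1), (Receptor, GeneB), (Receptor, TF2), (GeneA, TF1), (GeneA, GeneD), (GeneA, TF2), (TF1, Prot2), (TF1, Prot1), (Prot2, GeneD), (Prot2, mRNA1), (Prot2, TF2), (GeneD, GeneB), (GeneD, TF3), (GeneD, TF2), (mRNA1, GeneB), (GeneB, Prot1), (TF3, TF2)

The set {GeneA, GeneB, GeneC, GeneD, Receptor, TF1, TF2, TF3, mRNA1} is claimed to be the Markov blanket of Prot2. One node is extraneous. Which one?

Pa(Prot2) = {GeneC, Receptor, TF1}.
Prot2 has children GeneD, TF2, mRNA1.
Parents of each child, excluding Prot2:
  GeneD also has parent GeneA.
  mRNA1's other parent is Receptor.
  TF2 also has parents GeneA, GeneD, Receptor, TF3.
MB(Prot2) = {GeneA, GeneC, GeneD, Receptor, TF1, TF2, TF3, mRNA1}.
GeneB is neither a parent, child, nor co-parent of Prot2, so it does not belong.

GeneB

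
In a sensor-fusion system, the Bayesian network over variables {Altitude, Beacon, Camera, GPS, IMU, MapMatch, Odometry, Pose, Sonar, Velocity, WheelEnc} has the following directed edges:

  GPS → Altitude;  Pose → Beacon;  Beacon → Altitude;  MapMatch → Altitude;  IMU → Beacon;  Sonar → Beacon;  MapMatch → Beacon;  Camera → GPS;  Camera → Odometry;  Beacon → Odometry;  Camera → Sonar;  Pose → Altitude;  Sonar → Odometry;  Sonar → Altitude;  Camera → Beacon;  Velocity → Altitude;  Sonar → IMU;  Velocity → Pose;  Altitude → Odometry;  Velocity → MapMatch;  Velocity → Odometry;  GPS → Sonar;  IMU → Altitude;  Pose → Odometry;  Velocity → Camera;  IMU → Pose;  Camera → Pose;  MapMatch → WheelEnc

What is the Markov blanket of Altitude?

{Beacon, Camera, GPS, IMU, MapMatch, Odometry, Pose, Sonar, Velocity}

A node's Markov blanket = Pa ∪ Ch ∪ (parents of Ch other than the node itself).
Parents of Altitude: Beacon, GPS, IMU, MapMatch, Pose, Sonar, Velocity.
Children of Altitude: Odometry.
Other parents of Altitude's children:
  Odometry: Beacon, Camera, Pose, Sonar, Velocity
MB(Altitude) = {Beacon, Camera, GPS, IMU, MapMatch, Odometry, Pose, Sonar, Velocity}.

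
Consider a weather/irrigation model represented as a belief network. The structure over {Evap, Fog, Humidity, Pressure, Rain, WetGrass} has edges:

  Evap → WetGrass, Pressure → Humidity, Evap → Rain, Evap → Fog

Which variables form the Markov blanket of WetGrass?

{Evap}

A node's Markov blanket = Pa ∪ Ch ∪ (parents of Ch other than the node itself).
WetGrass's parents: Evap.
WetGrass has no children.
With no children, WetGrass has no spouses; the co-parent set is empty.
So the Markov blanket of WetGrass is {Evap}.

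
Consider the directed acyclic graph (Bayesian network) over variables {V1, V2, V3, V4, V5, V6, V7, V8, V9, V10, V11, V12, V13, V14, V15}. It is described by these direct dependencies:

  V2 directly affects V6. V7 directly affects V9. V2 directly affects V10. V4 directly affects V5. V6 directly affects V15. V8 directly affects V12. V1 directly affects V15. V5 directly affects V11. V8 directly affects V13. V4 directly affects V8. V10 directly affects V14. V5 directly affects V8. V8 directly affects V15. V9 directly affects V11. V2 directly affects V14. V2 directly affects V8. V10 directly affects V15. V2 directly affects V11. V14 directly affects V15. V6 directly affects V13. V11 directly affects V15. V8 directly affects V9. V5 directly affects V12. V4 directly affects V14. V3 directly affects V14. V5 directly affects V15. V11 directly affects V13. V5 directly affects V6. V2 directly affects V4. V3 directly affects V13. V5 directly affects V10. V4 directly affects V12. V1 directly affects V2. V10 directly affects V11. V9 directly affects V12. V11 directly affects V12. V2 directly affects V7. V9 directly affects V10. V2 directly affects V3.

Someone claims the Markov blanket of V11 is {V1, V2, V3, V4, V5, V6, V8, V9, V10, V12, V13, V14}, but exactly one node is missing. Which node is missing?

V15

Pa(V11) = {V2, V5, V9, V10}.
Children of V11: V12, V13, V15.
For each child, the remaining parents (spouses of V11):
  V12's other parents are V4, V5, V8, V9.
  parents(V13) \ {V11} = {V3, V6, V8}.
  V15 also has parents V1, V5, V6, V8, V10, V14.
MB(V11) = {V1, V2, V3, V4, V5, V6, V8, V9, V10, V12, V13, V14, V15}.
Comparing with the claimed set, V15 is missing.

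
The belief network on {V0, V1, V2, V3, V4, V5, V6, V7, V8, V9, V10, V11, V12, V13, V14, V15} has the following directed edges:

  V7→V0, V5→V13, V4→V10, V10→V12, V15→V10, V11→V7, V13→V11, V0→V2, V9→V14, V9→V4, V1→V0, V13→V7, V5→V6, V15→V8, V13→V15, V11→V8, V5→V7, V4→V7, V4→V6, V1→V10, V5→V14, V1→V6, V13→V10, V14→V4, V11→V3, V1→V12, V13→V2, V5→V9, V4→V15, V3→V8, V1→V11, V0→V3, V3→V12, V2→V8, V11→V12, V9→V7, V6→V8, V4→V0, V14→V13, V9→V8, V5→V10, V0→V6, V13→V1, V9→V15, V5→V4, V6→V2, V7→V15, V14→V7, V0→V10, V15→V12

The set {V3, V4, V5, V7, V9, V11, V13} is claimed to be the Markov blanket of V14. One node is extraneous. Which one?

The Markov blanket of a node is its parents, its children, and the other parents of its children.
V14 has parents V5, V9.
V14 has children V4, V7, V13.
For each child, the remaining parents (spouses of V14):
  V4: V5, V9
  V13: V5
  V7: V4, V5, V9, V11, V13
MB(V14) = {V4, V5, V7, V9, V11, V13}.
V3 is neither a parent, child, nor co-parent of V14, so it does not belong.

V3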